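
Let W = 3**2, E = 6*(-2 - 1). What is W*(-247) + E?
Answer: -2241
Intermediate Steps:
E = -18 (E = 6*(-3) = -18)
W = 9
W*(-247) + E = 9*(-247) - 18 = -2223 - 18 = -2241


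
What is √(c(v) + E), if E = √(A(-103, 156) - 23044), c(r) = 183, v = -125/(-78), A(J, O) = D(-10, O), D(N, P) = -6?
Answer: √(183 + 5*I*√922) ≈ 14.505 + 5.2335*I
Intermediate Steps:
A(J, O) = -6
v = 125/78 (v = -125*(-1/78) = 125/78 ≈ 1.6026)
E = 5*I*√922 (E = √(-6 - 23044) = √(-23050) = 5*I*√922 ≈ 151.82*I)
√(c(v) + E) = √(183 + 5*I*√922)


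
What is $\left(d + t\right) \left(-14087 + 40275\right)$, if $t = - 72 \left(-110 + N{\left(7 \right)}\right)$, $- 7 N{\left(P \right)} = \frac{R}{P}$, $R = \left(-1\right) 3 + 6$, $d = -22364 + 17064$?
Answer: $\frac{3367672048}{49} \approx 6.8728 \cdot 10^{7}$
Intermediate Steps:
$d = -5300$
$R = 3$ ($R = -3 + 6 = 3$)
$N{\left(P \right)} = - \frac{3}{7 P}$ ($N{\left(P \right)} = - \frac{3 \frac{1}{P}}{7} = - \frac{3}{7 P}$)
$t = \frac{388296}{49}$ ($t = - 72 \left(-110 - \frac{3}{7 \cdot 7}\right) = - 72 \left(-110 - \frac{3}{49}\right) = \left(-72\right) \left(- \frac{5393}{49}\right) = \frac{388296}{49} \approx 7924.4$)
$\left(d + t\right) \left(-14087 + 40275\right) = \left(-5300 + \frac{388296}{49}\right) \left(-14087 + 40275\right) = \frac{128596}{49} \cdot 26188 = \frac{3367672048}{49}$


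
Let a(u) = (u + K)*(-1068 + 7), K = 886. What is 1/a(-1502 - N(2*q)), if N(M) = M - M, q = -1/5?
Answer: 1/653576 ≈ 1.5300e-6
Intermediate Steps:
q = -⅕ (q = -1*⅕ = -⅕ ≈ -0.20000)
N(M) = 0
a(u) = -940046 - 1061*u (a(u) = (u + 886)*(-1068 + 7) = (886 + u)*(-1061) = -940046 - 1061*u)
1/a(-1502 - N(2*q)) = 1/(-940046 - 1061*(-1502 - 1*0)) = 1/(-940046 - 1061*(-1502 + 0)) = 1/(-940046 - 1061*(-1502)) = 1/(-940046 + 1593622) = 1/653576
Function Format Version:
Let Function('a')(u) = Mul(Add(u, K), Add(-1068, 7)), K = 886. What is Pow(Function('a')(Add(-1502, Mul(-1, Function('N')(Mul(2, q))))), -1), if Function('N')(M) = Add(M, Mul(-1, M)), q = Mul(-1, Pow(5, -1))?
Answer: Rational(1, 653576) ≈ 1.5300e-6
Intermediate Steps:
q = Rational(-1, 5) (q = Mul(-1, Rational(1, 5)) = Rational(-1, 5) ≈ -0.20000)
Function('N')(M) = 0
Function('a')(u) = Add(-940046, Mul(-1061, u)) (Function('a')(u) = Mul(Add(u, 886), Add(-1068, 7)) = Mul(Add(886, u), -1061) = Add(-940046, Mul(-1061, u)))
Pow(Function('a')(Add(-1502, Mul(-1, Function('N')(Mul(2, q))))), -1) = Pow(Add(-940046, Mul(-1061, Add(-1502, Mul(-1, 0)))), -1) = Pow(Add(-940046, Mul(-1061, Add(-1502, 0))), -1) = Pow(Add(-940046, Mul(-1061, -1502)), -1) = Pow(Add(-940046, 1593622), -1) = Pow(653576, -1) = Rational(1, 653576)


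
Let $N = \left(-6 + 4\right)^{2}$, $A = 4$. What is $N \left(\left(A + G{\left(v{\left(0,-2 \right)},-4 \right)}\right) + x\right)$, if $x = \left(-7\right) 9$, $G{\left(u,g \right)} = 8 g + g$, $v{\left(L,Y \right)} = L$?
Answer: $-380$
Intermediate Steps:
$G{\left(u,g \right)} = 9 g$
$N = 4$ ($N = \left(-2\right)^{2} = 4$)
$x = -63$
$N \left(\left(A + G{\left(v{\left(0,-2 \right)},-4 \right)}\right) + x\right) = 4 \left(\left(4 + 9 \left(-4\right)\right) - 63\right) = 4 \left(\left(4 - 36\right) - 63\right) = 4 \left(-32 - 63\right) = 4 \left(-95\right) = -380$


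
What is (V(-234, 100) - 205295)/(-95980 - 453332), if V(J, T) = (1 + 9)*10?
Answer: 205195/549312 ≈ 0.37355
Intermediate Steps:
V(J, T) = 100 (V(J, T) = 10*10 = 100)
(V(-234, 100) - 205295)/(-95980 - 453332) = (100 - 205295)/(-95980 - 453332) = -205195/(-549312) = -205195*(-1/549312) = 205195/549312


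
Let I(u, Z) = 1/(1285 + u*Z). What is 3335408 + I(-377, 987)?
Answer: 1236815982111/370814 ≈ 3.3354e+6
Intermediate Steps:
I(u, Z) = 1/(1285 + Z*u)
3335408 + I(-377, 987) = 3335408 + 1/(1285 + 987*(-377)) = 3335408 + 1/(1285 - 372099) = 3335408 + 1/(-370814) = 3335408 - 1/370814 = 1236815982111/370814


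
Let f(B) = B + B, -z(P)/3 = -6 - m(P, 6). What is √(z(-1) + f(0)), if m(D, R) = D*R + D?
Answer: I*√3 ≈ 1.732*I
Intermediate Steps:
m(D, R) = D + D*R
z(P) = 18 + 21*P (z(P) = -3*(-6 - P*(1 + 6)) = -3*(-6 - P*7) = -3*(-6 - 7*P) = 18 + 21*P)
f(B) = 2*B
√(z(-1) + f(0)) = √((18 + 21*(-1)) + 2*0) = √((18 - 21) + 0) = √(-3 + 0) = √(-3) = I*√3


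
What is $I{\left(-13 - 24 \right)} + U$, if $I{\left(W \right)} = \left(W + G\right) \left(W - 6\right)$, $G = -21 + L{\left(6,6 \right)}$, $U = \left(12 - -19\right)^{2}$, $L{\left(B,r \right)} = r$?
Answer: $3197$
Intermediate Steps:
$U = 961$ ($U = \left(12 + 19\right)^{2} = 31^{2} = 961$)
$G = -15$ ($G = -21 + 6 = -15$)
$I{\left(W \right)} = \left(-15 + W\right) \left(-6 + W\right)$ ($I{\left(W \right)} = \left(W - 15\right) \left(W - 6\right) = \left(-15 + W\right) \left(-6 + W\right)$)
$I{\left(-13 - 24 \right)} + U = \left(90 + \left(-13 - 24\right)^{2} - 21 \left(-13 - 24\right)\right) + 961 = \left(90 + \left(-37\right)^{2} - -777\right) + 961 = \left(90 + 1369 + 777\right) + 961 = 2236 + 961 = 3197$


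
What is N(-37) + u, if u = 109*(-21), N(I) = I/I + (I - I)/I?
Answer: -2288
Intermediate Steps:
N(I) = 1 (N(I) = 1 + 0/I = 1 + 0 = 1)
u = -2289
N(-37) + u = 1 - 2289 = -2288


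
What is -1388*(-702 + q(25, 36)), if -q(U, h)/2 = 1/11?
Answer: 10720912/11 ≈ 9.7463e+5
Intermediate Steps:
q(U, h) = -2/11
-1388*(-702 + q(25, 36)) = -1388*(-702 - 2/11) = -1388*(-7724/11) = 10720912/11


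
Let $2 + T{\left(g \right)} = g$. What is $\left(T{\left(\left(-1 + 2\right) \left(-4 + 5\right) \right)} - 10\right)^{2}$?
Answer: $121$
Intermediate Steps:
$T{\left(g \right)} = -2 + g$
$\left(T{\left(\left(-1 + 2\right) \left(-4 + 5\right) \right)} - 10\right)^{2} = \left(\left(-2 + \left(-1 + 2\right) \left(-4 + 5\right)\right) - 10\right)^{2} = \left(\left(-2 + 1 \cdot 1\right) - 10\right)^{2} = \left(\left(-2 + 1\right) - 10\right)^{2} = \left(-1 - 10\right)^{2} = \left(-11\right)^{2} = 121$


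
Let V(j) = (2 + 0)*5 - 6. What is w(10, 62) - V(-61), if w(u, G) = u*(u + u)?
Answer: 196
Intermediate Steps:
V(j) = 4 (V(j) = 2*5 - 6 = 10 - 6 = 4)
w(u, G) = 2*u**2 (w(u, G) = u*(2*u) = 2*u**2)
w(10, 62) - V(-61) = 2*10**2 - 1*4 = 2*100 - 4 = 200 - 4 = 196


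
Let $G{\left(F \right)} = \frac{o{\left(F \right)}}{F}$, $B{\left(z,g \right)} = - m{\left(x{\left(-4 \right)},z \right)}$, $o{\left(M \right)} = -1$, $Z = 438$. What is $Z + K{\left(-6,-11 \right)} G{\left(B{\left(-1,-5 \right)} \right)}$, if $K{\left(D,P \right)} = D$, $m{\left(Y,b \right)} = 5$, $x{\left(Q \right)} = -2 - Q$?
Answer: $\frac{2184}{5} \approx 436.8$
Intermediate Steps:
$B{\left(z,g \right)} = -5$ ($B{\left(z,g \right)} = \left(-1\right) 5 = -5$)
$G{\left(F \right)} = - \frac{1}{F}$
$Z + K{\left(-6,-11 \right)} G{\left(B{\left(-1,-5 \right)} \right)} = 438 - 6 \left(- \frac{1}{-5}\right) = 438 - 6 \left(\left(-1\right) \left(- \frac{1}{5}\right)\right) = 438 - \frac{6}{5} = \frac{2184}{5}$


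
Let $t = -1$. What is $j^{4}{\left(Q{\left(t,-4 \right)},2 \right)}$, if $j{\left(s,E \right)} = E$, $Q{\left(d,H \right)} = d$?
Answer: $16$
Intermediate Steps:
$j^{4}{\left(Q{\left(t,-4 \right)},2 \right)} = 2^{4} = 16$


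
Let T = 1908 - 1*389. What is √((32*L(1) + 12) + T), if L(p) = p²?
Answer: √1563 ≈ 39.535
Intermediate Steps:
T = 1519 (T = 1908 - 389 = 1519)
√((32*L(1) + 12) + T) = √((32*1² + 12) + 1519) = √((32*1 + 12) + 1519) = √((32 + 12) + 1519) = √(44 + 1519) = √1563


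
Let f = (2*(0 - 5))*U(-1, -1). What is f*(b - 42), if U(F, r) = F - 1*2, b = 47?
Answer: 150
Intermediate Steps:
U(F, r) = -2 + F (U(F, r) = F - 2 = -2 + F)
f = 30 (f = (2*(0 - 5))*(-2 - 1) = (2*(-5))*(-3) = -10*(-3) = 30)
f*(b - 42) = 30*(47 - 42) = 30*5 = 150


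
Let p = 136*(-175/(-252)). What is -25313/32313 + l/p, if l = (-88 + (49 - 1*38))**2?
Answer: 1702737943/27466050 ≈ 61.994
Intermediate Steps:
p = 850/9 (p = 136*(-175*(-1)/252) = 136*(-1*(-25/36)) = 136*(25/36) = 850/9 ≈ 94.444)
l = 5929 (l = (-88 + (49 - 38))**2 = (-88 + 11)**2 = (-77)**2 = 5929)
-25313/32313 + l/p = -25313/32313 + 5929/(850/9) = -25313*1/32313 + 5929*(9/850) = -25313/32313 + 53361/850 = 1702737943/27466050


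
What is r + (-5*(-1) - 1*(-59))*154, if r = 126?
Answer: 9982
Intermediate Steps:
r + (-5*(-1) - 1*(-59))*154 = 126 + (-5*(-1) - 1*(-59))*154 = 126 + (5 + 59)*154 = 126 + 64*154 = 126 + 9856 = 9982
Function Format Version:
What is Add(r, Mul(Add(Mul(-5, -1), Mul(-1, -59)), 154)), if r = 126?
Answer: 9982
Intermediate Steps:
Add(r, Mul(Add(Mul(-5, -1), Mul(-1, -59)), 154)) = Add(126, Mul(Add(Mul(-5, -1), Mul(-1, -59)), 154)) = Add(126, Mul(Add(5, 59), 154)) = Add(126, Mul(64, 154)) = Add(126, 9856) = 9982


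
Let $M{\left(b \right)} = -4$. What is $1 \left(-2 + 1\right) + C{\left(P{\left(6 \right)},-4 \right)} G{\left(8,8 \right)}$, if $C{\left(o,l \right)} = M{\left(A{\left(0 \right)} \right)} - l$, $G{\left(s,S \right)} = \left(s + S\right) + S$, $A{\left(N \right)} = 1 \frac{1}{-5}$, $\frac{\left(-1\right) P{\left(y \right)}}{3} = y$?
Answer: $-1$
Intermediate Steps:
$P{\left(y \right)} = - 3 y$
$A{\left(N \right)} = - \frac{1}{5}$ ($A{\left(N \right)} = 1 \left(- \frac{1}{5}\right) = - \frac{1}{5}$)
$G{\left(s,S \right)} = s + 2 S$ ($G{\left(s,S \right)} = \left(S + s\right) + S = s + 2 S$)
$C{\left(o,l \right)} = -4 - l$
$1 \left(-2 + 1\right) + C{\left(P{\left(6 \right)},-4 \right)} G{\left(8,8 \right)} = 1 \left(-2 + 1\right) + \left(-4 - -4\right) \left(8 + 2 \cdot 8\right) = 1 \left(-1\right) + \left(-4 + 4\right) \left(8 + 16\right) = -1 + 0 \cdot 24 = -1 + 0 = -1$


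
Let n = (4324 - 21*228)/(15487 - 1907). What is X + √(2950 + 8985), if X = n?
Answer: -116/3395 + √11935 ≈ 109.21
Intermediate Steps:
n = -116/3395 (n = (4324 - 4788)/13580 = -464*1/13580 = -116/3395 ≈ -0.034168)
X = -116/3395 ≈ -0.034168
X + √(2950 + 8985) = -116/3395 + √(2950 + 8985) = -116/3395 + √11935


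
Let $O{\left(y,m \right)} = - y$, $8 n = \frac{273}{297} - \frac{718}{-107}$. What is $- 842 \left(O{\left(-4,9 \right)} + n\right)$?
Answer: $- \frac{176733695}{42372} \approx -4171.0$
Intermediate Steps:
$n = \frac{80819}{84744}$ ($n = \frac{\frac{273}{297} - \frac{718}{-107}}{8} = \frac{273 \cdot \frac{1}{297} - - \frac{718}{107}}{8} = \frac{\frac{91}{99} + \frac{718}{107}}{8} = \frac{1}{8} \cdot \frac{80819}{10593} = \frac{80819}{84744} \approx 0.95368$)
$- 842 \left(O{\left(-4,9 \right)} + n\right) = - 842 \left(\left(-1\right) \left(-4\right) + \frac{80819}{84744}\right) = - 842 \left(4 + \frac{80819}{84744}\right) = \left(-842\right) \frac{419795}{84744} = - \frac{176733695}{42372}$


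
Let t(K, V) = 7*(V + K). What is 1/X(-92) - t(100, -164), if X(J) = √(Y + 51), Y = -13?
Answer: 448 + √38/38 ≈ 448.16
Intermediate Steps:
t(K, V) = 7*K + 7*V (t(K, V) = 7*(K + V) = 7*K + 7*V)
X(J) = √38 (X(J) = √(-13 + 51) = √38)
1/X(-92) - t(100, -164) = 1/(√38) - (7*100 + 7*(-164)) = √38/38 - (700 - 1148) = √38/38 - 1*(-448) = √38/38 + 448 = 448 + √38/38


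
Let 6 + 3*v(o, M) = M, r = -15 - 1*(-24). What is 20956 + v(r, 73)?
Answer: 62935/3 ≈ 20978.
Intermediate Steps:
r = 9 (r = -15 + 24 = 9)
v(o, M) = -2 + M/3
20956 + v(r, 73) = 20956 + (-2 + (1/3)*73) = 20956 + (-2 + 73/3) = 20956 + 67/3 = 62935/3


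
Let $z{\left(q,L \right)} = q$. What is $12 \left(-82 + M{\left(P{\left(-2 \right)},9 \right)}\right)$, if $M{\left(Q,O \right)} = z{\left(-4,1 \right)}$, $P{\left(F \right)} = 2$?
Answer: $-1032$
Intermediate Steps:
$M{\left(Q,O \right)} = -4$
$12 \left(-82 + M{\left(P{\left(-2 \right)},9 \right)}\right) = 12 \left(-82 - 4\right) = 12 \left(-86\right) = -1032$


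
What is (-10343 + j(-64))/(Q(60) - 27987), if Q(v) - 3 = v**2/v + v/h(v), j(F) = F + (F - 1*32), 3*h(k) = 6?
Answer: 3501/9298 ≈ 0.37653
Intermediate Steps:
h(k) = 2 (h(k) = (1/3)*6 = 2)
j(F) = -32 + 2*F (j(F) = F + (F - 32) = F + (-32 + F) = -32 + 2*F)
Q(v) = 3 + 3*v/2 (Q(v) = 3 + (v**2/v + v/2) = 3 + (v + v*(1/2)) = 3 + (v + v/2) = 3 + 3*v/2)
(-10343 + j(-64))/(Q(60) - 27987) = (-10343 + (-32 + 2*(-64)))/((3 + (3/2)*60) - 27987) = (-10343 + (-32 - 128))/((3 + 90) - 27987) = (-10343 - 160)/(93 - 27987) = -10503/(-27894) = -10503*(-1/27894) = 3501/9298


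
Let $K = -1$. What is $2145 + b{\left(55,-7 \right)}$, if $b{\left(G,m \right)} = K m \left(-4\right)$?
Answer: $2117$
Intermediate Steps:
$b{\left(G,m \right)} = 4 m$ ($b{\left(G,m \right)} = - m \left(-4\right) = 4 m$)
$2145 + b{\left(55,-7 \right)} = 2145 + 4 \left(-7\right) = 2145 - 28 = 2117$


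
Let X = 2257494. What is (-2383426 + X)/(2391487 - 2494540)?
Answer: 125932/103053 ≈ 1.2220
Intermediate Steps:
(-2383426 + X)/(2391487 - 2494540) = (-2383426 + 2257494)/(2391487 - 2494540) = -125932/(-103053) = -125932*(-1/103053) = 125932/103053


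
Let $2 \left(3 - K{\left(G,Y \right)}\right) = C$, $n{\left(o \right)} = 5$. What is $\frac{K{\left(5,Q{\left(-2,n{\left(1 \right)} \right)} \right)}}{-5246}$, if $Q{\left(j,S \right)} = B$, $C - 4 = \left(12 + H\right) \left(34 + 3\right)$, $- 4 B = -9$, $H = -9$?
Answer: $\frac{109}{10492} \approx 0.010389$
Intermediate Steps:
$B = \frac{9}{4}$ ($B = \left(- \frac{1}{4}\right) \left(-9\right) = \frac{9}{4} \approx 2.25$)
$C = 115$ ($C = 4 + \left(12 - 9\right) \left(34 + 3\right) = 4 + 3 \cdot 37 = 4 + 111 = 115$)
$Q{\left(j,S \right)} = \frac{9}{4}$
$K{\left(G,Y \right)} = - \frac{109}{2}$ ($K{\left(G,Y \right)} = 3 - \frac{115}{2} = - \frac{109}{2}$)
$\frac{K{\left(5,Q{\left(-2,n{\left(1 \right)} \right)} \right)}}{-5246} = - \frac{109}{2 \left(-5246\right)} = \left(- \frac{109}{2}\right) \left(- \frac{1}{5246}\right) = \frac{109}{10492}$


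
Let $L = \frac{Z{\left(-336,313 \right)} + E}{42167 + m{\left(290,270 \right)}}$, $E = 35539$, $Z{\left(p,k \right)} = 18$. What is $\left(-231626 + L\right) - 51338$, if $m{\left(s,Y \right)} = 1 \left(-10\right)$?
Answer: $- \frac{11928877791}{42157} \approx -2.8296 \cdot 10^{5}$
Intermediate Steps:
$m{\left(s,Y \right)} = -10$
$L = \frac{35557}{42157}$ ($L = \frac{18 + 35539}{42167 - 10} = \frac{35557}{42157} \approx 0.84344$)
$\left(-231626 + L\right) - 51338 = \left(-231626 + \frac{35557}{42157}\right) - 51338 = - \frac{9764621725}{42157} - 51338 = - \frac{11928877791}{42157}$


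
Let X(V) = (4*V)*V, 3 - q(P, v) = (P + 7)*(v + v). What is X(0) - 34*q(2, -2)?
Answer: -1326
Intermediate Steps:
q(P, v) = 3 - 2*v*(7 + P) (q(P, v) = 3 - (P + 7)*(v + v) = 3 - (7 + P)*2*v = 3 - 2*v*(7 + P))
X(V) = 4*V²
X(0) - 34*q(2, -2) = 4*0² - 34*(3 - 14*(-2) - 2*2*(-2)) = 4*0 - 34*(3 + 28 + 8) = 0 - 34*39 = 0 - 1326 = -1326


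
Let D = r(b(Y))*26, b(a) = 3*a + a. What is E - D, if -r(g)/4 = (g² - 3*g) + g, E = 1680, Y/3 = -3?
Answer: 143952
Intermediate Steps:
Y = -9 (Y = 3*(-3) = -9)
b(a) = 4*a
r(g) = -4*g² + 8*g (r(g) = -4*((g² - 3*g) + g) = -4*(g² - 2*g) = -4*g² + 8*g)
D = -142272 (D = (4*(4*(-9))*(2 - 4*(-9)))*26 = (4*(-36)*(2 - 1*(-36)))*26 = (4*(-36)*(2 + 36))*26 = (4*(-36)*38)*26 = -5472*26 = -142272)
E - D = 1680 - 1*(-142272) = 1680 + 142272 = 143952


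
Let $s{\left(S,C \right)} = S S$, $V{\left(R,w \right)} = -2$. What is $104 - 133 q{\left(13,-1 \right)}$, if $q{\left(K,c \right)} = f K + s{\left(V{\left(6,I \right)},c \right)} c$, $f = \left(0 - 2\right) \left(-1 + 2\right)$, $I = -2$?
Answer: $4094$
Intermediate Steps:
$f = -2$ ($f = \left(-2\right) 1 = -2$)
$s{\left(S,C \right)} = S^{2}$
$q{\left(K,c \right)} = - 2 K + 4 c$ ($q{\left(K,c \right)} = - 2 K + \left(-2\right)^{2} c = - 2 K + 4 c$)
$104 - 133 q{\left(13,-1 \right)} = 104 - 133 \left(\left(-2\right) 13 + 4 \left(-1\right)\right) = 104 - 133 \left(-26 - 4\right) = 104 - -3990 = 104 + 3990 = 4094$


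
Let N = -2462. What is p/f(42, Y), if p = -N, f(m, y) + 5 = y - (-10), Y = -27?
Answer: -1231/11 ≈ -111.91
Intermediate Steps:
f(m, y) = 5 + y (f(m, y) = -5 + (y - (-10)) = -5 + (y - 1*(-10)) = -5 + (y + 10) = -5 + (10 + y) = 5 + y)
p = 2462 (p = -1*(-2462) = 2462)
p/f(42, Y) = 2462/(5 - 27) = 2462/(-22) = 2462*(-1/22) = -1231/11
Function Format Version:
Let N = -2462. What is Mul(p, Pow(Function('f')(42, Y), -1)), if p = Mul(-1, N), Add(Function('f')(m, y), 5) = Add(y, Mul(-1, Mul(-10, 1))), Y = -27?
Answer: Rational(-1231, 11) ≈ -111.91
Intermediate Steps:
Function('f')(m, y) = Add(5, y) (Function('f')(m, y) = Add(-5, Add(y, Mul(-1, Mul(-10, 1)))) = Add(-5, Add(y, Mul(-1, -10))) = Add(-5, Add(y, 10)) = Add(-5, Add(10, y)) = Add(5, y))
p = 2462 (p = Mul(-1, -2462) = 2462)
Mul(p, Pow(Function('f')(42, Y), -1)) = Mul(2462, Pow(Add(5, -27), -1)) = Mul(2462, Pow(-22, -1)) = Mul(2462, Rational(-1, 22)) = Rational(-1231, 11)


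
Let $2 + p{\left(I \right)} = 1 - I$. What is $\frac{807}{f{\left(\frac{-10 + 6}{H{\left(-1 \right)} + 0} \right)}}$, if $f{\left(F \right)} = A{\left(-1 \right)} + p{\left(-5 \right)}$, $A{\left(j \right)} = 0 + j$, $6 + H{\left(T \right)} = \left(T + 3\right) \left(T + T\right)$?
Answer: $269$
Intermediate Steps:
$H{\left(T \right)} = -6 + 2 T \left(3 + T\right)$ ($H{\left(T \right)} = -6 + \left(T + 3\right) \left(T + T\right) = -6 + \left(3 + T\right) 2 T = -6 + 2 T \left(3 + T\right)$)
$p{\left(I \right)} = -1 - I$ ($p{\left(I \right)} = -2 - \left(-1 + I\right) = -1 - I$)
$A{\left(j \right)} = j$
$f{\left(F \right)} = 3$ ($f{\left(F \right)} = -1 - -4 = -1 + \left(-1 + 5\right) = -1 + 4 = 3$)
$\frac{807}{f{\left(\frac{-10 + 6}{H{\left(-1 \right)} + 0} \right)}} = \frac{807}{3} = 807 \cdot \frac{1}{3} = 269$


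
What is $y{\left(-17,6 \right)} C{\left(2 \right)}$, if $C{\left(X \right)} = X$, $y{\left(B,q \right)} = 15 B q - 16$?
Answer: $-3092$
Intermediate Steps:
$y{\left(B,q \right)} = -16 + 15 B q$ ($y{\left(B,q \right)} = 15 B q - 16 = -16 + 15 B q$)
$y{\left(-17,6 \right)} C{\left(2 \right)} = \left(-16 + 15 \left(-17\right) 6\right) 2 = \left(-16 - 1530\right) 2 = \left(-1546\right) 2 = -3092$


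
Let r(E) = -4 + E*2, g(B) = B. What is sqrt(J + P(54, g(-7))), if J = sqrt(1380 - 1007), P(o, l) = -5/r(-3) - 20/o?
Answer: sqrt(42 + 324*sqrt(373))/18 ≈ 4.4094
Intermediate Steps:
r(E) = -4 + 2*E
P(o, l) = 1/2 - 20/o (P(o, l) = -5/(-4 + 2*(-3)) - 20/o = -5/(-4 - 6) - 20/o = -5/(-10) - 20/o = -5*(-1/10) - 20/o = 1/2 - 20/o)
J = sqrt(373) ≈ 19.313
sqrt(J + P(54, g(-7))) = sqrt(sqrt(373) + (1/2)*(-40 + 54)/54) = sqrt(sqrt(373) + (1/2)*(1/54)*14) = sqrt(sqrt(373) + 7/54) = sqrt(7/54 + sqrt(373))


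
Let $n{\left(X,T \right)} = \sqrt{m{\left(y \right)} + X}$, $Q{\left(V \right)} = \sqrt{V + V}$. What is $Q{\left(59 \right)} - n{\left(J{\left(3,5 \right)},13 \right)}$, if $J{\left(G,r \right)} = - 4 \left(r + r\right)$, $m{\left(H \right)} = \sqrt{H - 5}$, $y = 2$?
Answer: $\sqrt{118} - \sqrt{-40 + i \sqrt{3}} \approx 10.726 - 6.326 i$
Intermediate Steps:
$m{\left(H \right)} = \sqrt{-5 + H}$
$Q{\left(V \right)} = \sqrt{2} \sqrt{V}$ ($Q{\left(V \right)} = \sqrt{2 V} = \sqrt{2} \sqrt{V}$)
$J{\left(G,r \right)} = - 8 r$ ($J{\left(G,r \right)} = - 4 \cdot 2 r = - 8 r$)
$n{\left(X,T \right)} = \sqrt{X + i \sqrt{3}}$ ($n{\left(X,T \right)} = \sqrt{\sqrt{-5 + 2} + X} = \sqrt{\sqrt{-3} + X} = \sqrt{i \sqrt{3} + X} = \sqrt{X + i \sqrt{3}}$)
$Q{\left(59 \right)} - n{\left(J{\left(3,5 \right)},13 \right)} = \sqrt{2} \sqrt{59} - \sqrt{\left(-8\right) 5 + i \sqrt{3}} = \sqrt{118} - \sqrt{-40 + i \sqrt{3}}$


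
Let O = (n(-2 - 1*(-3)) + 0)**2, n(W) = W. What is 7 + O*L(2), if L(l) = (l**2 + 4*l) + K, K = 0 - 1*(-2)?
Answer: 21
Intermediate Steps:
O = 1 (O = ((-2 - 1*(-3)) + 0)**2 = ((-2 + 3) + 0)**2 = (1 + 0)**2 = 1**2 = 1)
K = 2 (K = 0 + 2 = 2)
L(l) = 2 + l**2 + 4*l (L(l) = (l**2 + 4*l) + 2 = 2 + l**2 + 4*l)
7 + O*L(2) = 7 + 1*(2 + 2**2 + 4*2) = 7 + 1*(2 + 4 + 8) = 7 + 1*14 = 7 + 14 = 21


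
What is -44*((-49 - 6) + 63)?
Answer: -352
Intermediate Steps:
-44*((-49 - 6) + 63) = -44*(-55 + 63) = -44*8 = -352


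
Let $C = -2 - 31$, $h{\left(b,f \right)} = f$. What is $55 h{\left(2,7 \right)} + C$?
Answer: $352$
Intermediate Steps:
$C = -33$
$55 h{\left(2,7 \right)} + C = 55 \cdot 7 - 33 = 385 - 33 = 352$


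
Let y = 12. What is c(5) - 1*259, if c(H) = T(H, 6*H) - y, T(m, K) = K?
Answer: -241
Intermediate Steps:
c(H) = -12 + 6*H (c(H) = 6*H - 1*12 = 6*H - 12 = -12 + 6*H)
c(5) - 1*259 = (-12 + 6*5) - 1*259 = (-12 + 30) - 259 = 18 - 259 = -241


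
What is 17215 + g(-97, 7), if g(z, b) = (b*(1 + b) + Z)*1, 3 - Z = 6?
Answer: 17268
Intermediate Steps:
Z = -3 (Z = 3 - 1*6 = 3 - 6 = -3)
g(z, b) = -3 + b*(1 + b) (g(z, b) = (b*(1 + b) - 3)*1 = (-3 + b*(1 + b))*1 = -3 + b*(1 + b))
17215 + g(-97, 7) = 17215 + (-3 + 7 + 7²) = 17215 + (-3 + 7 + 49) = 17215 + 53 = 17268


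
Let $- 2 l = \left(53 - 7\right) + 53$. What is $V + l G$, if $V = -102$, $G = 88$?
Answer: $-4458$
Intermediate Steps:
$l = - \frac{99}{2}$ ($l = - \frac{\left(53 - 7\right) + 53}{2} = - \frac{46 + 53}{2} = \left(- \frac{1}{2}\right) 99 = - \frac{99}{2} \approx -49.5$)
$V + l G = -102 - 4356 = -4458$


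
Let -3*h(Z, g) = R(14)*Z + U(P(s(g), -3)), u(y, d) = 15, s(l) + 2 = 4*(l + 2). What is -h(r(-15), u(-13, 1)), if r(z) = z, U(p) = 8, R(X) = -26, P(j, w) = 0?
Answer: 398/3 ≈ 132.67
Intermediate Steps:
s(l) = 6 + 4*l (s(l) = -2 + 4*(l + 2) = -2 + 4*(2 + l) = -2 + (8 + 4*l) = 6 + 4*l)
h(Z, g) = -8/3 + 26*Z/3 (h(Z, g) = -(-26*Z + 8)/3 = -(8 - 26*Z)/3 = -8/3 + 26*Z/3)
-h(r(-15), u(-13, 1)) = -(-8/3 + (26/3)*(-15)) = -(-8/3 - 130) = -1*(-398/3) = 398/3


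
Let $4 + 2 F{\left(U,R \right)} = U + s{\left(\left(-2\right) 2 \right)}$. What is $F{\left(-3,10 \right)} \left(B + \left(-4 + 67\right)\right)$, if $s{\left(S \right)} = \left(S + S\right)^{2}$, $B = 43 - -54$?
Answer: $4560$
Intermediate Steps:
$B = 97$ ($B = 43 + 54 = 97$)
$s{\left(S \right)} = 4 S^{2}$ ($s{\left(S \right)} = \left(2 S\right)^{2} = 4 S^{2}$)
$F{\left(U,R \right)} = 30 + \frac{U}{2}$ ($F{\left(U,R \right)} = -2 + \frac{U + 4 \left(\left(-2\right) 2\right)^{2}}{2} = -2 + \frac{U + 4 \left(-4\right)^{2}}{2} = -2 + \frac{U + 4 \cdot 16}{2} = -2 + \frac{U + 64}{2} = -2 + \frac{64 + U}{2} = -2 + \left(32 + \frac{U}{2}\right) = 30 + \frac{U}{2}$)
$F{\left(-3,10 \right)} \left(B + \left(-4 + 67\right)\right) = \left(30 + \frac{1}{2} \left(-3\right)\right) \left(97 + \left(-4 + 67\right)\right) = \left(30 - \frac{3}{2}\right) \left(97 + 63\right) = \frac{57}{2} \cdot 160 = 4560$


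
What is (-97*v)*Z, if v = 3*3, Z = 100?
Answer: -87300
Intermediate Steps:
v = 9
(-97*v)*Z = -97*9*100 = -873*100 = -87300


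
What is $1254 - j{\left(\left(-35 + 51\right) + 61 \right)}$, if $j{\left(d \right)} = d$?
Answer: $1177$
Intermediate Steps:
$1254 - j{\left(\left(-35 + 51\right) + 61 \right)} = 1254 - \left(\left(-35 + 51\right) + 61\right) = 1254 - \left(16 + 61\right) = 1254 - 77 = 1177$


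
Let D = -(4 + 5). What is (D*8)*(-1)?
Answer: 72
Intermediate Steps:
D = -9 (D = -1*9 = -9)
(D*8)*(-1) = -9*8*(-1) = -72*(-1) = 72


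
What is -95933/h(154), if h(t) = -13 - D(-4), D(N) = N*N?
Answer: 95933/29 ≈ 3308.0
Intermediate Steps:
D(N) = N²
h(t) = -29 (h(t) = -13 - 1*(-4)² = -13 - 1*16 = -13 - 16 = -29)
-95933/h(154) = -95933/(-29) = -95933*(-1/29) = 95933/29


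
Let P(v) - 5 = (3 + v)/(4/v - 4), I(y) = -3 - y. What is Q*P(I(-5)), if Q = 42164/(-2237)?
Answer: -105410/2237 ≈ -47.121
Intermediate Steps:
Q = -42164/2237 (Q = 42164*(-1/2237) = -42164/2237 ≈ -18.848)
P(v) = 5 + (3 + v)/(-4 + 4/v) (P(v) = 5 + (3 + v)/(4/v - 4) = 5 + (3 + v)/(-4 + 4/v))
Q*P(I(-5)) = -10541*(-20 - (-3 - 1*(-5))² + 17*(-3 - 1*(-5)))/(2237*(-1 + (-3 - 1*(-5)))) = -10541*(-20 - (-3 + 5)² + 17*(-3 + 5))/(2237*(-1 + (-3 + 5))) = -10541*(-20 - 1*2² + 17*2)/(2237*(-1 + 2)) = -10541*(-20 - 1*4 + 34)/(2237*1) = -10541*(-20 - 4 + 34)/2237 = -10541*10/2237 = -42164/2237*5/2 = -105410/2237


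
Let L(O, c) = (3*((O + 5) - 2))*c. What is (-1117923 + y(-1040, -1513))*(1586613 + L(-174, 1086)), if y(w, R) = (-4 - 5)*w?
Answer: -1141260065685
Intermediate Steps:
y(w, R) = -9*w
L(O, c) = c*(9 + 3*O) (L(O, c) = (3*((5 + O) - 2))*c = (3*(3 + O))*c = (9 + 3*O)*c = c*(9 + 3*O))
(-1117923 + y(-1040, -1513))*(1586613 + L(-174, 1086)) = (-1117923 - 9*(-1040))*(1586613 + 3*1086*(3 - 174)) = (-1117923 + 9360)*(1586613 + 3*1086*(-171)) = -1108563*(1586613 - 557118) = -1108563*1029495 = -1141260065685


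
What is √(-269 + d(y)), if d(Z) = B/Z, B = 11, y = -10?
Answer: I*√27010/10 ≈ 16.435*I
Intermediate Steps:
d(Z) = 11/Z
√(-269 + d(y)) = √(-269 + 11/(-10)) = √(-269 + 11*(-⅒)) = √(-269 - 11/10) = √(-2701/10) = I*√27010/10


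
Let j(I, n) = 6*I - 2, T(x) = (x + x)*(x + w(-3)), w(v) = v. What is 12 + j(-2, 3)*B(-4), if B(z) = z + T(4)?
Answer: -44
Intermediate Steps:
T(x) = 2*x*(-3 + x) (T(x) = (x + x)*(x - 3) = (2*x)*(-3 + x) = 2*x*(-3 + x))
j(I, n) = -2 + 6*I
B(z) = 8 + z (B(z) = z + 2*4*(-3 + 4) = z + 2*4*1 = z + 8 = 8 + z)
12 + j(-2, 3)*B(-4) = 12 + (-2 + 6*(-2))*(8 - 4) = 12 + (-2 - 12)*4 = 12 - 14*4 = 12 - 56 = -44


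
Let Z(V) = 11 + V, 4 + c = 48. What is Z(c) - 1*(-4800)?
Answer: 4855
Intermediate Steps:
c = 44 (c = -4 + 48 = 44)
Z(c) - 1*(-4800) = (11 + 44) - 1*(-4800) = 55 + 4800 = 4855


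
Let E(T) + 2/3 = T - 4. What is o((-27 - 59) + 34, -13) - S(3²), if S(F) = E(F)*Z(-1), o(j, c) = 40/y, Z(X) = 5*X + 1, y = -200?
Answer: 257/15 ≈ 17.133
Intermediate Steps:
Z(X) = 1 + 5*X
E(T) = -14/3 + T (E(T) = -⅔ + (T - 4) = -⅔ + (-4 + T) = -14/3 + T)
o(j, c) = -⅕ (o(j, c) = 40/(-200) = 40*(-1/200) = -⅕)
S(F) = 56/3 - 4*F (S(F) = (-14/3 + F)*(1 + 5*(-1)) = (-14/3 + F)*(1 - 5) = (-14/3 + F)*(-4) = 56/3 - 4*F)
o((-27 - 59) + 34, -13) - S(3²) = -⅕ - (56/3 - 4*3²) = -⅕ - (56/3 - 4*9) = -⅕ - (56/3 - 36) = -⅕ - 1*(-52/3) = -⅕ + 52/3 = 257/15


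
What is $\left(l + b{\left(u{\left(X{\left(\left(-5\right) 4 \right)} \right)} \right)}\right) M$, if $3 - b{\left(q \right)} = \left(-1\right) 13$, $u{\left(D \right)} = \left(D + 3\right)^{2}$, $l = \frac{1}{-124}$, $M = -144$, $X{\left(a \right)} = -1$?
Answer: $- \frac{71388}{31} \approx -2302.8$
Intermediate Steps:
$l = - \frac{1}{124} \approx -0.0080645$
$u{\left(D \right)} = \left(3 + D\right)^{2}$
$b{\left(q \right)} = 16$ ($b{\left(q \right)} = 3 - \left(-1\right) 13 = 3 - -13 = 3 + 13 = 16$)
$\left(l + b{\left(u{\left(X{\left(\left(-5\right) 4 \right)} \right)} \right)}\right) M = \left(- \frac{1}{124} + 16\right) \left(-144\right) = \frac{1983}{124} \left(-144\right) = - \frac{71388}{31}$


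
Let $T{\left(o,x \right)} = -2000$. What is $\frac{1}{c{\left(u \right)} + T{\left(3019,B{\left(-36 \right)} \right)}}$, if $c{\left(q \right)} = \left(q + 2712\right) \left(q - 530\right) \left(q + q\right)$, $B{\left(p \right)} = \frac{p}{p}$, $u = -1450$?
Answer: $\frac{1}{7246402000} \approx 1.38 \cdot 10^{-10}$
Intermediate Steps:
$B{\left(p \right)} = 1$
$c{\left(q \right)} = 2 q \left(-530 + q\right) \left(2712 + q\right)$ ($c{\left(q \right)} = \left(2712 + q\right) \left(-530 + q\right) 2 q = \left(-530 + q\right) \left(2712 + q\right) 2 q = 2 q \left(-530 + q\right) \left(2712 + q\right)$)
$\frac{1}{c{\left(u \right)} + T{\left(3019,B{\left(-36 \right)} \right)}} = \frac{1}{2 \left(-1450\right) \left(-1437360 + \left(-1450\right)^{2} + 2182 \left(-1450\right)\right) - 2000} = \frac{1}{2 \left(-1450\right) \left(-1437360 + 2102500 - 3163900\right) - 2000} = \frac{1}{2 \left(-1450\right) \left(-2498760\right) - 2000} = \frac{1}{7246404000 - 2000} = \frac{1}{7246402000}$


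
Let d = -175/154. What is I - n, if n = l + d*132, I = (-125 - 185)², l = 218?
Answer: 96032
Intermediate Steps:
d = -25/22 (d = -175*1/154 = -25/22 ≈ -1.1364)
I = 96100 (I = (-310)² = 96100)
n = 68 (n = 218 - 25/22*132 = 218 - 150 = 68)
I - n = 96100 - 1*68 = 96100 - 68 = 96032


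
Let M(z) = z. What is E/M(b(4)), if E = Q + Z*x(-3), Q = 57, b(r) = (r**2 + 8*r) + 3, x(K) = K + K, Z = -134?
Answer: 287/17 ≈ 16.882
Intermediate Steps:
x(K) = 2*K
b(r) = 3 + r**2 + 8*r
E = 861 (E = 57 - 268*(-3) = 57 - 134*(-6) = 57 + 804 = 861)
E/M(b(4)) = 861/(3 + 4**2 + 8*4) = 861/(3 + 16 + 32) = 861/51 = 861*(1/51) = 287/17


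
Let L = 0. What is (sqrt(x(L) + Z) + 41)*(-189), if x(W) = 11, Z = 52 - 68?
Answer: -7749 - 189*I*sqrt(5) ≈ -7749.0 - 422.62*I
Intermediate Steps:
Z = -16
(sqrt(x(L) + Z) + 41)*(-189) = (sqrt(11 - 16) + 41)*(-189) = (sqrt(-5) + 41)*(-189) = (I*sqrt(5) + 41)*(-189) = (41 + I*sqrt(5))*(-189) = -7749 - 189*I*sqrt(5)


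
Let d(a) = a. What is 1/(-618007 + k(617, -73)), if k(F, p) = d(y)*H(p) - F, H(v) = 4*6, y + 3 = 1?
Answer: -1/618672 ≈ -1.6164e-6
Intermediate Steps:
y = -2 (y = -3 + 1 = -2)
H(v) = 24
k(F, p) = -48 - F (k(F, p) = -2*24 - F = -48 - F)
1/(-618007 + k(617, -73)) = 1/(-618007 + (-48 - 1*617)) = 1/(-618007 + (-48 - 617)) = 1/(-618007 - 665) = 1/(-618672) = -1/618672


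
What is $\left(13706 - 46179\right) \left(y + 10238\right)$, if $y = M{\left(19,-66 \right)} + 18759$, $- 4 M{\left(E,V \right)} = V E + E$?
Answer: $- \frac{3806582479}{4} \approx -9.5165 \cdot 10^{8}$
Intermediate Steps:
$M{\left(E,V \right)} = - \frac{E}{4} - \frac{E V}{4}$ ($M{\left(E,V \right)} = - \frac{V E + E}{4} = - \frac{E V + E}{4} = - \frac{E + E V}{4} = - \frac{E}{4} - \frac{E V}{4}$)
$y = \frac{76271}{4}$ ($y = \left(- \frac{1}{4}\right) 19 \left(1 - 66\right) + 18759 = \left(- \frac{1}{4}\right) 19 \left(-65\right) + 18759 = \frac{1235}{4} + 18759 = \frac{76271}{4} \approx 19068.0$)
$\left(13706 - 46179\right) \left(y + 10238\right) = \left(13706 - 46179\right) \left(\frac{76271}{4} + 10238\right) = \left(13706 - 46179\right) \frac{117223}{4} = \left(-32473\right) \frac{117223}{4} = - \frac{3806582479}{4}$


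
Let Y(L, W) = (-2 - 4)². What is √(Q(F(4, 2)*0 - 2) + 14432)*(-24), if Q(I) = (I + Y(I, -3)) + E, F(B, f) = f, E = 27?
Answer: -24*√14493 ≈ -2889.3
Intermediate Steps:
Y(L, W) = 36 (Y(L, W) = (-6)² = 36)
Q(I) = 63 + I (Q(I) = (I + 36) + 27 = (36 + I) + 27 = 63 + I)
√(Q(F(4, 2)*0 - 2) + 14432)*(-24) = √((63 + (2*0 - 2)) + 14432)*(-24) = √((63 + (0 - 2)) + 14432)*(-24) = √((63 - 2) + 14432)*(-24) = √(61 + 14432)*(-24) = √14493*(-24) = -24*√14493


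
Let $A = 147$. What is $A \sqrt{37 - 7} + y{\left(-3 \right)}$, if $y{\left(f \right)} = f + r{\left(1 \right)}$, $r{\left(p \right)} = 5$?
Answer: $2 + 147 \sqrt{30} \approx 807.15$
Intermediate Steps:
$y{\left(f \right)} = 5 + f$ ($y{\left(f \right)} = f + 5 = 5 + f$)
$A \sqrt{37 - 7} + y{\left(-3 \right)} = 147 \sqrt{37 - 7} + \left(5 - 3\right) = 147 \sqrt{30} + 2 = 2 + 147 \sqrt{30}$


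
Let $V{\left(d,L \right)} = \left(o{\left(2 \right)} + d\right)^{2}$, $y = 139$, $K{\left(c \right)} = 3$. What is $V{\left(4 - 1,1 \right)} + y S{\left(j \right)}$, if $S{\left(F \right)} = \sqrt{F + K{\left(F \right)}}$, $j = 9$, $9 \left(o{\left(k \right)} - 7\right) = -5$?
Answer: $\frac{7225}{81} + 278 \sqrt{3} \approx 570.71$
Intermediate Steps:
$o{\left(k \right)} = \frac{58}{9}$ ($o{\left(k \right)} = 7 + \frac{1}{9} \left(-5\right) = 7 - \frac{5}{9} = \frac{58}{9}$)
$V{\left(d,L \right)} = \left(\frac{58}{9} + d\right)^{2}$
$S{\left(F \right)} = \sqrt{3 + F}$ ($S{\left(F \right)} = \sqrt{F + 3} = \sqrt{3 + F}$)
$V{\left(4 - 1,1 \right)} + y S{\left(j \right)} = \frac{\left(58 + 9 \left(4 - 1\right)\right)^{2}}{81} + 139 \sqrt{3 + 9} = \frac{\left(58 + 9 \left(4 - 1\right)\right)^{2}}{81} + 139 \sqrt{12} = \frac{\left(58 + 9 \cdot 3\right)^{2}}{81} + 139 \cdot 2 \sqrt{3} = \frac{\left(58 + 27\right)^{2}}{81} + 278 \sqrt{3} = \frac{85^{2}}{81} + 278 \sqrt{3} = \frac{1}{81} \cdot 7225 + 278 \sqrt{3} = \frac{7225}{81} + 278 \sqrt{3}$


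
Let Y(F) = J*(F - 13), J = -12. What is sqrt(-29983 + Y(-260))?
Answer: I*sqrt(26707) ≈ 163.42*I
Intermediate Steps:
Y(F) = 156 - 12*F (Y(F) = -12*(F - 13) = -12*(-13 + F) = 156 - 12*F)
sqrt(-29983 + Y(-260)) = sqrt(-29983 + (156 - 12*(-260))) = sqrt(-29983 + (156 + 3120)) = sqrt(-29983 + 3276) = sqrt(-26707) = I*sqrt(26707)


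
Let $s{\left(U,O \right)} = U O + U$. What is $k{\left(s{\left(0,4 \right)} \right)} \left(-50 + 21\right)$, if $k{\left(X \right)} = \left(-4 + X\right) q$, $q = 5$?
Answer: $580$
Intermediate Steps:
$s{\left(U,O \right)} = U + O U$ ($s{\left(U,O \right)} = O U + U = U + O U$)
$k{\left(X \right)} = -20 + 5 X$ ($k{\left(X \right)} = \left(-4 + X\right) 5 = -20 + 5 X$)
$k{\left(s{\left(0,4 \right)} \right)} \left(-50 + 21\right) = \left(-20 + 5 \cdot 0 \left(1 + 4\right)\right) \left(-50 + 21\right) = \left(-20 + 5 \cdot 0 \cdot 5\right) \left(-29\right) = \left(-20 + 5 \cdot 0\right) \left(-29\right) = \left(-20 + 0\right) \left(-29\right) = \left(-20\right) \left(-29\right) = 580$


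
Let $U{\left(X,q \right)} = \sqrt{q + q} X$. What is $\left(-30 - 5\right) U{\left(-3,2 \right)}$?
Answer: $210$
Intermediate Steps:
$U{\left(X,q \right)} = X \sqrt{2} \sqrt{q}$ ($U{\left(X,q \right)} = \sqrt{2 q} X = \sqrt{2} \sqrt{q} X = X \sqrt{2} \sqrt{q}$)
$\left(-30 - 5\right) U{\left(-3,2 \right)} = \left(-30 - 5\right) \left(- 3 \sqrt{2} \sqrt{2}\right) = \left(-35\right) \left(-6\right) = 210$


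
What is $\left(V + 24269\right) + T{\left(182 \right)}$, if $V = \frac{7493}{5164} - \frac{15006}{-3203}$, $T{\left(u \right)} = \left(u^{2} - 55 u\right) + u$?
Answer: $\frac{786840480043}{16540292} \approx 47571.0$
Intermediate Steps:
$T{\left(u \right)} = u^{2} - 54 u$
$V = \frac{101491063}{16540292}$ ($V = 7493 \cdot \frac{1}{5164} - - \frac{15006}{3203} = \frac{7493}{5164} + \frac{15006}{3203} = \frac{101491063}{16540292} \approx 6.136$)
$\left(V + 24269\right) + T{\left(182 \right)} = \left(\frac{101491063}{16540292} + 24269\right) + 182 \left(-54 + 182\right) = \frac{401517837611}{16540292} + 182 \cdot 128 = \frac{401517837611}{16540292} + 23296 = \frac{786840480043}{16540292}$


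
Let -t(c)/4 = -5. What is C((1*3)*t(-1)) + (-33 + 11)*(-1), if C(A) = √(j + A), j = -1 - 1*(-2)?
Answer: 22 + √61 ≈ 29.810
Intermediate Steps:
j = 1 (j = -1 + 2 = 1)
t(c) = 20 (t(c) = -4*(-5) = 20)
C(A) = √(1 + A)
C((1*3)*t(-1)) + (-33 + 11)*(-1) = √(1 + (1*3)*20) + (-33 + 11)*(-1) = √(1 + 3*20) - 22*(-1) = √(1 + 60) + 22 = √61 + 22 = 22 + √61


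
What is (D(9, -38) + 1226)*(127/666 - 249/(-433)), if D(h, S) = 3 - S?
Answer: 279785275/288378 ≈ 970.20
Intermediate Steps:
(D(9, -38) + 1226)*(127/666 - 249/(-433)) = ((3 - 1*(-38)) + 1226)*(127/666 - 249/(-433)) = ((3 + 38) + 1226)*(127*(1/666) - 249*(-1/433)) = (41 + 1226)*(127/666 + 249/433) = 1267*(220825/288378) = 279785275/288378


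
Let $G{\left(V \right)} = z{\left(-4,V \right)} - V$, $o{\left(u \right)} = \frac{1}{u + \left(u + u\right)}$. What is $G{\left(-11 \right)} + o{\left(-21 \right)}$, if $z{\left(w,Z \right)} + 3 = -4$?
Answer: $\frac{251}{63} \approx 3.9841$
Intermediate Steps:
$z{\left(w,Z \right)} = -7$ ($z{\left(w,Z \right)} = -3 - 4 = -7$)
$o{\left(u \right)} = \frac{1}{3 u}$ ($o{\left(u \right)} = \frac{1}{u + 2 u} = \frac{1}{3 u}$)
$G{\left(V \right)} = -7 - V$
$G{\left(-11 \right)} + o{\left(-21 \right)} = \left(-7 - -11\right) + \frac{1}{3 \left(-21\right)} = \left(-7 + 11\right) + \frac{1}{3} \left(- \frac{1}{21}\right) = 4 - \frac{1}{63} = \frac{251}{63}$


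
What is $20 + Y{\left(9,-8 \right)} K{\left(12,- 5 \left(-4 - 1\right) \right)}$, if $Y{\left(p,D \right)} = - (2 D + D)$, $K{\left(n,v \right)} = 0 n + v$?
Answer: $620$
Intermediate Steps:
$K{\left(n,v \right)} = v$ ($K{\left(n,v \right)} = 0 + v = v$)
$Y{\left(p,D \right)} = - 3 D$
$20 + Y{\left(9,-8 \right)} K{\left(12,- 5 \left(-4 - 1\right) \right)} = 20 + \left(-3\right) \left(-8\right) \left(- 5 \left(-4 - 1\right)\right) = 20 + 24 \left(\left(-5\right) \left(-5\right)\right) = 20 + 24 \cdot 25 = 20 + 600 = 620$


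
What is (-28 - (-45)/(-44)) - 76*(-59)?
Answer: 196019/44 ≈ 4455.0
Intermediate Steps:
(-28 - (-45)/(-44)) - 76*(-59) = (-28 - (-45)*(-1)/44) + 4484 = (-28 - 1*45/44) + 4484 = (-28 - 45/44) + 4484 = -1277/44 + 4484 = 196019/44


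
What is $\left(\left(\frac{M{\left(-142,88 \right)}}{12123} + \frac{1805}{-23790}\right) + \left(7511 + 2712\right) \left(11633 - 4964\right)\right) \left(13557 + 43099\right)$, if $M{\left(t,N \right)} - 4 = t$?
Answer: $\frac{12377901570095941592}{3204513} \approx 3.8626 \cdot 10^{12}$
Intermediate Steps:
$M{\left(t,N \right)} = 4 + t$
$\left(\left(\frac{M{\left(-142,88 \right)}}{12123} + \frac{1805}{-23790}\right) + \left(7511 + 2712\right) \left(11633 - 4964\right)\right) \left(13557 + 43099\right) = \left(\left(\frac{4 - 142}{12123} + \frac{1805}{-23790}\right) + \left(7511 + 2712\right) \left(11633 - 4964\right)\right) \left(13557 + 43099\right) = \left(\left(\left(-138\right) \frac{1}{12123} + 1805 \left(- \frac{1}{23790}\right)\right) + 10223 \cdot 6669\right) 56656 = \left(\left(- \frac{46}{4041} - \frac{361}{4758}\right) + 68177187\right) 56656 = \left(- \frac{559223}{6409026} + 68177187\right) 56656 = \frac{436949363530639}{6409026} \cdot 56656 = \frac{12377901570095941592}{3204513}$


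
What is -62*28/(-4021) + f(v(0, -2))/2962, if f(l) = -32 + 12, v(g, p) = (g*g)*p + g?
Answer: 2530806/5955101 ≈ 0.42498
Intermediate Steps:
v(g, p) = g + p*g² (v(g, p) = g²*p + g = p*g² + g = g + p*g²)
f(l) = -20
-62*28/(-4021) + f(v(0, -2))/2962 = -62*28/(-4021) - 20/2962 = -1736*(-1/4021) - 20*1/2962 = 1736/4021 - 10/1481 = 2530806/5955101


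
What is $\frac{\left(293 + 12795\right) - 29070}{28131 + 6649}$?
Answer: $- \frac{7991}{17390} \approx -0.45952$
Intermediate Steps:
$\frac{\left(293 + 12795\right) - 29070}{28131 + 6649} = \frac{13088 - 29070}{34780} = \left(-15982\right) \frac{1}{34780} = - \frac{7991}{17390}$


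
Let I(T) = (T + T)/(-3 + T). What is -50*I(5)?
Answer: -250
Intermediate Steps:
I(T) = 2*T/(-3 + T) (I(T) = (2*T)/(-3 + T) = 2*T/(-3 + T))
-50*I(5) = -100*5/(-3 + 5) = -100*5/2 = -50*5 = -250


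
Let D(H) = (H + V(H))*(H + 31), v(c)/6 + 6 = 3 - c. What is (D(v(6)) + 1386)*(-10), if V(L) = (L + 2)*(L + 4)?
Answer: 571720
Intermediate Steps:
v(c) = -18 - 6*c (v(c) = -36 + 6*(3 - c) = -36 + (18 - 6*c) = -18 - 6*c)
V(L) = (2 + L)*(4 + L)
D(H) = (31 + H)*(8 + H**2 + 7*H) (D(H) = (H + (8 + H**2 + 6*H))*(H + 31) = (8 + H**2 + 7*H)*(31 + H) = (31 + H)*(8 + H**2 + 7*H))
(D(v(6)) + 1386)*(-10) = ((248 + (-18 - 6*6)**3 + 38*(-18 - 6*6)**2 + 225*(-18 - 6*6)) + 1386)*(-10) = ((248 + (-18 - 36)**3 + 38*(-18 - 36)**2 + 225*(-18 - 36)) + 1386)*(-10) = ((248 + (-54)**3 + 38*(-54)**2 + 225*(-54)) + 1386)*(-10) = ((248 - 157464 + 38*2916 - 12150) + 1386)*(-10) = ((248 - 157464 + 110808 - 12150) + 1386)*(-10) = (-58558 + 1386)*(-10) = -57172*(-10) = 571720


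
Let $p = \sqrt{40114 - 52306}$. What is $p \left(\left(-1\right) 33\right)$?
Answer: $- 132 i \sqrt{762} \approx - 3643.8 i$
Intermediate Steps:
$p = 4 i \sqrt{762}$ ($p = \sqrt{40114 - 52306} = \sqrt{-12192} = 4 i \sqrt{762} \approx 110.42 i$)
$p \left(\left(-1\right) 33\right) = 4 i \sqrt{762} \left(\left(-1\right) 33\right) = 4 i \sqrt{762} \left(-33\right) = - 132 i \sqrt{762}$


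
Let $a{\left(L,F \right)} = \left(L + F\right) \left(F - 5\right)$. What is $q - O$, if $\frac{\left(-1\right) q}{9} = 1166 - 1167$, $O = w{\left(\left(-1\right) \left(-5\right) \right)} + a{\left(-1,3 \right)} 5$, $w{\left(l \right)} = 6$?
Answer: $23$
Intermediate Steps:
$a{\left(L,F \right)} = \left(-5 + F\right) \left(F + L\right)$ ($a{\left(L,F \right)} = \left(F + L\right) \left(-5 + F\right) = \left(-5 + F\right) \left(F + L\right)$)
$O = -14$ ($O = 6 + \left(3^{2} - 15 - -5 + 3 \left(-1\right)\right) 5 = 6 + \left(9 - 15 + 5 - 3\right) 5 = 6 - 20 = -14$)
$q = 9$ ($q = - 9 \left(1166 - 1167\right) = \left(-9\right) \left(-1\right) = 9$)
$q - O = 9 - -14 = 9 + 14 = 23$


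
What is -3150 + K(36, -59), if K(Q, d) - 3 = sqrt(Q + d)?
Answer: -3147 + I*sqrt(23) ≈ -3147.0 + 4.7958*I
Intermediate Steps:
K(Q, d) = 3 + sqrt(Q + d)
-3150 + K(36, -59) = -3150 + (3 + sqrt(36 - 59)) = -3150 + (3 + sqrt(-23)) = -3150 + (3 + I*sqrt(23)) = -3147 + I*sqrt(23)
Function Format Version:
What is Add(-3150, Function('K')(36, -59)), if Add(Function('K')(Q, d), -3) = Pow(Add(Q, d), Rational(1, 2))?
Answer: Add(-3147, Mul(I, Pow(23, Rational(1, 2)))) ≈ Add(-3147.0, Mul(4.7958, I))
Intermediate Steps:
Function('K')(Q, d) = Add(3, Pow(Add(Q, d), Rational(1, 2)))
Add(-3150, Function('K')(36, -59)) = Add(-3150, Add(3, Pow(Add(36, -59), Rational(1, 2)))) = Add(-3150, Add(3, Pow(-23, Rational(1, 2)))) = Add(-3150, Add(3, Mul(I, Pow(23, Rational(1, 2))))) = Add(-3147, Mul(I, Pow(23, Rational(1, 2))))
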